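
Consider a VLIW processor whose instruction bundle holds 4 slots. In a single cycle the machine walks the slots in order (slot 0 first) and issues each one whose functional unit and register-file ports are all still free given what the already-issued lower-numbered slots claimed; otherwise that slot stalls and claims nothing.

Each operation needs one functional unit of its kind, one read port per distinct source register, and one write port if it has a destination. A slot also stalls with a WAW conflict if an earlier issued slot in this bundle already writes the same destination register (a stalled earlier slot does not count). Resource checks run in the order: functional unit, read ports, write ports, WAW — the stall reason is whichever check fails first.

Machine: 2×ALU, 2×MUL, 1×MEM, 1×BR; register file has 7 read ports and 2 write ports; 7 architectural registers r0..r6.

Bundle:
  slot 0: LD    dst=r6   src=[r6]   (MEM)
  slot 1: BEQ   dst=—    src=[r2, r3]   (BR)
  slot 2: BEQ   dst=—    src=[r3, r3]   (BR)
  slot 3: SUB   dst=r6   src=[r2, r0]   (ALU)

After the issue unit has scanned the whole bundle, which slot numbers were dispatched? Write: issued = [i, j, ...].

issued = [0, 1]

slot 0 (MEM): ISSUE — free A2,Mu2,Ld0,B1 rp6 wp1
slot 1 (BR): ISSUE — free A2,Mu2,Ld0,B0 rp4 wp1
slot 2 (BR): stall FU — free A2,Mu2,Ld0,B0 rp4 wp1
slot 3 (ALU): stall WAW — free A2,Mu2,Ld0,B0 rp4 wp1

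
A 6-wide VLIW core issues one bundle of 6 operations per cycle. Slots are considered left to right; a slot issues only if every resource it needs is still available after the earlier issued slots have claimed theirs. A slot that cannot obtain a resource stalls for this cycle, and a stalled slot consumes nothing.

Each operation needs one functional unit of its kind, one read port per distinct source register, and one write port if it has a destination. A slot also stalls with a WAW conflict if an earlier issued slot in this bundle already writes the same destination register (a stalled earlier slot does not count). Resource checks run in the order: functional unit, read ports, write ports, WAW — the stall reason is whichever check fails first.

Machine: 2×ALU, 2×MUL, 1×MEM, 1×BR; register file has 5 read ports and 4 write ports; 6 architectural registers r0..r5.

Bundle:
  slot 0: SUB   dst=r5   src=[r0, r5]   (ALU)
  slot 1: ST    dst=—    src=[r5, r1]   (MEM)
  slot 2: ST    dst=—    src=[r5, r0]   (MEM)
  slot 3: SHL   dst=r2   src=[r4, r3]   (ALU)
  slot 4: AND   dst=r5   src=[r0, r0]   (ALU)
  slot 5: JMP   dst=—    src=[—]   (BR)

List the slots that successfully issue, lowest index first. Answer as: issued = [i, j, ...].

#0 ALU src=r0,r5 dispatched  <A:1 Mu:2 Ld:1 B:1 rd:3 wr:3>
#1 MEM src=r5,r1 dispatched  <A:1 Mu:2 Ld:0 B:1 rd:1 wr:3>
#2 MEM src=r5,r0 held:FU  <A:1 Mu:2 Ld:0 B:1 rd:1 wr:3>
#3 ALU src=r4,r3 held:RD_PORT  <A:1 Mu:2 Ld:0 B:1 rd:1 wr:3>
#4 ALU src=r0,r0 held:WAW  <A:1 Mu:2 Ld:0 B:1 rd:1 wr:3>
#5 BR src=- dispatched  <A:1 Mu:2 Ld:0 B:0 rd:1 wr:3>

issued = [0, 1, 5]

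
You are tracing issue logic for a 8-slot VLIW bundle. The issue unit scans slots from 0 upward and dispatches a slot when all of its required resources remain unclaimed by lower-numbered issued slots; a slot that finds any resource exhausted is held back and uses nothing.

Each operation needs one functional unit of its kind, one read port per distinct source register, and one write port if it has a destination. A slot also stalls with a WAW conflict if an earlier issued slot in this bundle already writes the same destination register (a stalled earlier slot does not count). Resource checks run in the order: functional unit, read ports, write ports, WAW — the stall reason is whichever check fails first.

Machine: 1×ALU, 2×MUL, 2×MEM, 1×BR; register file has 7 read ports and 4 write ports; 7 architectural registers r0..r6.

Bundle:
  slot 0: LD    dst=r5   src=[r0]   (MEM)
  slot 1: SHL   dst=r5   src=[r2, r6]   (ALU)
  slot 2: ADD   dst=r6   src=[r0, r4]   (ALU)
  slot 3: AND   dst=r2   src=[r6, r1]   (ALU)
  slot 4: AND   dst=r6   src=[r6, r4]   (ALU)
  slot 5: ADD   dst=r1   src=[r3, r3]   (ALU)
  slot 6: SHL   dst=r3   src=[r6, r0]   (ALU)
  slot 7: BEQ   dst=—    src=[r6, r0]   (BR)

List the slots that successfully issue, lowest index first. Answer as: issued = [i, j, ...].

(0) want 1×MEM +1rd +1wr — yes → AL1|MU2|ME1|BR1|rd6|wr3
(1) want 1×ALU +2rd +1wr — WAW → AL1|MU2|ME1|BR1|rd6|wr3
(2) want 1×ALU +2rd +1wr — yes → AL0|MU2|ME1|BR1|rd4|wr2
(3) want 1×ALU +2rd +1wr — FU → AL0|MU2|ME1|BR1|rd4|wr2
(4) want 1×ALU +2rd +1wr — FU → AL0|MU2|ME1|BR1|rd4|wr2
(5) want 1×ALU +1rd +1wr — FU → AL0|MU2|ME1|BR1|rd4|wr2
(6) want 1×ALU +2rd +1wr — FU → AL0|MU2|ME1|BR1|rd4|wr2
(7) want 1×BR +2rd +0wr — yes → AL0|MU2|ME1|BR0|rd2|wr2

issued = [0, 2, 7]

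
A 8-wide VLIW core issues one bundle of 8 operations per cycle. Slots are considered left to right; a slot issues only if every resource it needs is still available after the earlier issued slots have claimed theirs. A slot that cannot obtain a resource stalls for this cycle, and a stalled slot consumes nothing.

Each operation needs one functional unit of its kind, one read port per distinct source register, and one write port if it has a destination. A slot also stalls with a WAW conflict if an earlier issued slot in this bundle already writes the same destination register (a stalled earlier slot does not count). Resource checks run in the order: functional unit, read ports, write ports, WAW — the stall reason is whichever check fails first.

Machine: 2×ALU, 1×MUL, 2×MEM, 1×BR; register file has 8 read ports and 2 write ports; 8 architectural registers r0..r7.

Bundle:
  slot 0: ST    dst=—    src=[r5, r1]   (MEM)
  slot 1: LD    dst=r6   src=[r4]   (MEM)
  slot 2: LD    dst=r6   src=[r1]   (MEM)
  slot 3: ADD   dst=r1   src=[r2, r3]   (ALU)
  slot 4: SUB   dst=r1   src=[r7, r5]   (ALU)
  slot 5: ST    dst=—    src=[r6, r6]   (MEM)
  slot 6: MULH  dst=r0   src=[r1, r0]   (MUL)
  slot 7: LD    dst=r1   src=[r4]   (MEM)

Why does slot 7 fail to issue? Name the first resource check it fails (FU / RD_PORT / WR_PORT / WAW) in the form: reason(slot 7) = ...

reason(slot 7) = FU

(0) want 1×MEM +2rd +0wr — yes → AL2|MU1|ME1|BR1|rd6|wr2
(1) want 1×MEM +1rd +1wr — yes → AL2|MU1|ME0|BR1|rd5|wr1
(2) want 1×MEM +1rd +1wr — FU → AL2|MU1|ME0|BR1|rd5|wr1
(3) want 1×ALU +2rd +1wr — yes → AL1|MU1|ME0|BR1|rd3|wr0
(4) want 1×ALU +2rd +1wr — WR_PORT → AL1|MU1|ME0|BR1|rd3|wr0
(5) want 1×MEM +1rd +0wr — FU → AL1|MU1|ME0|BR1|rd3|wr0
(6) want 1×MUL +2rd +1wr — WR_PORT → AL1|MU1|ME0|BR1|rd3|wr0
(7) want 1×MEM +1rd +1wr — FU → AL1|MU1|ME0|BR1|rd3|wr0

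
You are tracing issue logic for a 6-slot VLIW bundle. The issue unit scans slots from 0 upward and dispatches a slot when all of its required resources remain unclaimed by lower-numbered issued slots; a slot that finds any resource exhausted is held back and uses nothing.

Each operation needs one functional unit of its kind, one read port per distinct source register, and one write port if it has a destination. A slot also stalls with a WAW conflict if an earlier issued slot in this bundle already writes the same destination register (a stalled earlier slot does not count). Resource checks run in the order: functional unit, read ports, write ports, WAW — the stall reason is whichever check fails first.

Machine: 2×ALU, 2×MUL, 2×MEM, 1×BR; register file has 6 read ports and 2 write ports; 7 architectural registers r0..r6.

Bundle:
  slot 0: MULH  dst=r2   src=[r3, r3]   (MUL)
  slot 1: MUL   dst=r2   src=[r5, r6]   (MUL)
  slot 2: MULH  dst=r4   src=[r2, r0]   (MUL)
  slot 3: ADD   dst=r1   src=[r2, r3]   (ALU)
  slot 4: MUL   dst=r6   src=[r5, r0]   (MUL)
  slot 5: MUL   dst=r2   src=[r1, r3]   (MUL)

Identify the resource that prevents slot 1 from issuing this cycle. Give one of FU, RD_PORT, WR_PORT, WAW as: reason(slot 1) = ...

reason(slot 1) = WAW

  0. MUL→r2 ⇒ go  {2A/1Mu/2Ld/1B | 5r 1w}
  1. MUL→r2 ⇒ no(WAW)  {2A/1Mu/2Ld/1B | 5r 1w}
  2. MUL→r4 ⇒ go  {2A/0Mu/2Ld/1B | 3r 0w}
  3. ALU→r1 ⇒ no(WR_PORT)  {2A/0Mu/2Ld/1B | 3r 0w}
  4. MUL→r6 ⇒ no(FU)  {2A/0Mu/2Ld/1B | 3r 0w}
  5. MUL→r2 ⇒ no(FU)  {2A/0Mu/2Ld/1B | 3r 0w}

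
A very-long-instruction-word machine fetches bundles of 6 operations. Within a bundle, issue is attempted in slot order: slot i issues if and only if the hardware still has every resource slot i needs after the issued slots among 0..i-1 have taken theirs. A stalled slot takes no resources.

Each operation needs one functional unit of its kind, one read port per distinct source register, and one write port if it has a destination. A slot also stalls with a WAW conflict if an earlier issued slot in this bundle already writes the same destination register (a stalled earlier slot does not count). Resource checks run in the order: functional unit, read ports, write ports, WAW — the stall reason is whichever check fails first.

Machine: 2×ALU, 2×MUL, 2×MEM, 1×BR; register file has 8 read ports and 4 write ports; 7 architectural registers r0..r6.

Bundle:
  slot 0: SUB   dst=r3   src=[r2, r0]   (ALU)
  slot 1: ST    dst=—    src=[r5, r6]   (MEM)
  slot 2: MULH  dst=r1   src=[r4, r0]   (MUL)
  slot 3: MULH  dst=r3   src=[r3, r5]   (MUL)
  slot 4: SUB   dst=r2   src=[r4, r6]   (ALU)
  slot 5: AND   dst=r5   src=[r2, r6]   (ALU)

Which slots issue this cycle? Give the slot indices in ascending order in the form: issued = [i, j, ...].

(0) want 1×ALU +2rd +1wr — yes → AL1|MU2|ME2|BR1|rd6|wr3
(1) want 1×MEM +2rd +0wr — yes → AL1|MU2|ME1|BR1|rd4|wr3
(2) want 1×MUL +2rd +1wr — yes → AL1|MU1|ME1|BR1|rd2|wr2
(3) want 1×MUL +2rd +1wr — WAW → AL1|MU1|ME1|BR1|rd2|wr2
(4) want 1×ALU +2rd +1wr — yes → AL0|MU1|ME1|BR1|rd0|wr1
(5) want 1×ALU +2rd +1wr — FU → AL0|MU1|ME1|BR1|rd0|wr1

issued = [0, 1, 2, 4]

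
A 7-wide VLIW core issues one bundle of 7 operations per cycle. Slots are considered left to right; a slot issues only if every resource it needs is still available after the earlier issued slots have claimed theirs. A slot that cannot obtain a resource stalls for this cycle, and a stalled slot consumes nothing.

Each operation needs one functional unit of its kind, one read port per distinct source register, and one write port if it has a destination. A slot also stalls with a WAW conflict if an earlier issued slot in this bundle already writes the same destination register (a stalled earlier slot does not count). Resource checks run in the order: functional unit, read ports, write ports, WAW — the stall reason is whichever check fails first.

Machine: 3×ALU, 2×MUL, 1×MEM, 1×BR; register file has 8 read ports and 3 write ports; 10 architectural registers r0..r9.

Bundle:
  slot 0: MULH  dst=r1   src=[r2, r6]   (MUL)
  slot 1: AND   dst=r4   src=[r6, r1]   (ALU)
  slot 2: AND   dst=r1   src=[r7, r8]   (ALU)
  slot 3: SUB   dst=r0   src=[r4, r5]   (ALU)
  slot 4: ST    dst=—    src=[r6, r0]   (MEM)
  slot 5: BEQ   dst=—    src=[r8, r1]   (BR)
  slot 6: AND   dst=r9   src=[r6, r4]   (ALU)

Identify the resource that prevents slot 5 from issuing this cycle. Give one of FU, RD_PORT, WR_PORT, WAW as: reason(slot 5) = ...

[0] MUL needs rd=2 wr=1: ok; after: ALU=3 MUL=1 MEM=1 BR=1, R=6, W=2
[1] ALU needs rd=2 wr=1: ok; after: ALU=2 MUL=1 MEM=1 BR=1, R=4, W=1
[2] ALU needs rd=2 wr=1: WAW; after: ALU=2 MUL=1 MEM=1 BR=1, R=4, W=1
[3] ALU needs rd=2 wr=1: ok; after: ALU=1 MUL=1 MEM=1 BR=1, R=2, W=0
[4] MEM needs rd=2 wr=0: ok; after: ALU=1 MUL=1 MEM=0 BR=1, R=0, W=0
[5] BR needs rd=2 wr=0: RD_PORT; after: ALU=1 MUL=1 MEM=0 BR=1, R=0, W=0
[6] ALU needs rd=2 wr=1: RD_PORT; after: ALU=1 MUL=1 MEM=0 BR=1, R=0, W=0

reason(slot 5) = RD_PORT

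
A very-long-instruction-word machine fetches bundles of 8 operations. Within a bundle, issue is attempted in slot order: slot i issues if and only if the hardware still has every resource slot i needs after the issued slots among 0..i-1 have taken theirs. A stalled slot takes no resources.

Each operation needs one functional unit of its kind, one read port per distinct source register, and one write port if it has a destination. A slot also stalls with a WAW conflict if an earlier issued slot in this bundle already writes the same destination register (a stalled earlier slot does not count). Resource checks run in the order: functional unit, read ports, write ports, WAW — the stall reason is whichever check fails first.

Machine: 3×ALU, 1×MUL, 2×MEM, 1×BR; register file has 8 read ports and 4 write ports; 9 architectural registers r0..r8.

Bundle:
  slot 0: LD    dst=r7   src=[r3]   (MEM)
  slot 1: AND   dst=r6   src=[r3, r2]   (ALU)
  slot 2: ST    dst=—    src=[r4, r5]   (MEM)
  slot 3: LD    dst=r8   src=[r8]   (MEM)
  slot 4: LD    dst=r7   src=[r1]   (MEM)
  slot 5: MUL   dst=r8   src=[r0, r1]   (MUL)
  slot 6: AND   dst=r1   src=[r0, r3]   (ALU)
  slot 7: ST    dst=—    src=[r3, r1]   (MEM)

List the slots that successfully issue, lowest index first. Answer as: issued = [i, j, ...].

[0] MEM needs rd=1 wr=1: ok; after: ALU=3 MUL=1 MEM=1 BR=1, R=7, W=3
[1] ALU needs rd=2 wr=1: ok; after: ALU=2 MUL=1 MEM=1 BR=1, R=5, W=2
[2] MEM needs rd=2 wr=0: ok; after: ALU=2 MUL=1 MEM=0 BR=1, R=3, W=2
[3] MEM needs rd=1 wr=1: FU; after: ALU=2 MUL=1 MEM=0 BR=1, R=3, W=2
[4] MEM needs rd=1 wr=1: FU; after: ALU=2 MUL=1 MEM=0 BR=1, R=3, W=2
[5] MUL needs rd=2 wr=1: ok; after: ALU=2 MUL=0 MEM=0 BR=1, R=1, W=1
[6] ALU needs rd=2 wr=1: RD_PORT; after: ALU=2 MUL=0 MEM=0 BR=1, R=1, W=1
[7] MEM needs rd=2 wr=0: FU; after: ALU=2 MUL=0 MEM=0 BR=1, R=1, W=1

issued = [0, 1, 2, 5]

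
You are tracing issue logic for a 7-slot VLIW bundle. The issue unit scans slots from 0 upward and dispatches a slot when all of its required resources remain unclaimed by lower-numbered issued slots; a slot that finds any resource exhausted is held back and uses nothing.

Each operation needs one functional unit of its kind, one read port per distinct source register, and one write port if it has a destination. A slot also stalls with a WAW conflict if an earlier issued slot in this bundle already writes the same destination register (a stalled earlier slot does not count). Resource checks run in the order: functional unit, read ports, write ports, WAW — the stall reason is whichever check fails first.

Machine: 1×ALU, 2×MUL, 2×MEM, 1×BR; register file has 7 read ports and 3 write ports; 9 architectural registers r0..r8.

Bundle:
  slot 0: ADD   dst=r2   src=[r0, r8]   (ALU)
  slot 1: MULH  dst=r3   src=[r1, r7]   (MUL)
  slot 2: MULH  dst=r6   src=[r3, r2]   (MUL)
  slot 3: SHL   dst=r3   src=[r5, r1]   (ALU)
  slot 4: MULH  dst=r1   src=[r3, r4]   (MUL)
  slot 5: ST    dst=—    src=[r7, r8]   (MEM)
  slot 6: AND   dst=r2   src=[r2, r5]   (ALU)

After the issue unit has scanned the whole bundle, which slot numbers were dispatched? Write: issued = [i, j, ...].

issued = [0, 1, 2]

[0] ALU needs rd=2 wr=1: ok; after: ALU=0 MUL=2 MEM=2 BR=1, R=5, W=2
[1] MUL needs rd=2 wr=1: ok; after: ALU=0 MUL=1 MEM=2 BR=1, R=3, W=1
[2] MUL needs rd=2 wr=1: ok; after: ALU=0 MUL=0 MEM=2 BR=1, R=1, W=0
[3] ALU needs rd=2 wr=1: FU; after: ALU=0 MUL=0 MEM=2 BR=1, R=1, W=0
[4] MUL needs rd=2 wr=1: FU; after: ALU=0 MUL=0 MEM=2 BR=1, R=1, W=0
[5] MEM needs rd=2 wr=0: RD_PORT; after: ALU=0 MUL=0 MEM=2 BR=1, R=1, W=0
[6] ALU needs rd=2 wr=1: FU; after: ALU=0 MUL=0 MEM=2 BR=1, R=1, W=0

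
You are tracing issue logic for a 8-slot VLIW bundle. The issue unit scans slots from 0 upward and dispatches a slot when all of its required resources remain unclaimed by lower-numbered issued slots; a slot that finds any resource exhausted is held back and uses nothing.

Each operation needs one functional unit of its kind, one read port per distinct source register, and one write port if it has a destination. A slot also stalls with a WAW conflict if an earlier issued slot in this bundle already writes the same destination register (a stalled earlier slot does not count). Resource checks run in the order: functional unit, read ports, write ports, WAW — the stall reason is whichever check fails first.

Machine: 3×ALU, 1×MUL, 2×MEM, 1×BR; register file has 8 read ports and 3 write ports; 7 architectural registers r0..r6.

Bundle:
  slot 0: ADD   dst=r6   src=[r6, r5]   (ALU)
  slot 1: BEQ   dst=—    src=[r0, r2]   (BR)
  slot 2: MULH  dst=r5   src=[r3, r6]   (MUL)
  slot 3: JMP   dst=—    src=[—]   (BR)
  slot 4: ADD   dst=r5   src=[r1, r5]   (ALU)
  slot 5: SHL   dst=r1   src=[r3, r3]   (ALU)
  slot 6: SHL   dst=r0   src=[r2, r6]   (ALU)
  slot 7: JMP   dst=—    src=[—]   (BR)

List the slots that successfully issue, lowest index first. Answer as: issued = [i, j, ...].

#0 ALU src=r6,r5 dispatched  <A:2 Mu:1 Ld:2 B:1 rd:6 wr:2>
#1 BR src=r0,r2 dispatched  <A:2 Mu:1 Ld:2 B:0 rd:4 wr:2>
#2 MUL src=r3,r6 dispatched  <A:2 Mu:0 Ld:2 B:0 rd:2 wr:1>
#3 BR src=- held:FU  <A:2 Mu:0 Ld:2 B:0 rd:2 wr:1>
#4 ALU src=r1,r5 held:WAW  <A:2 Mu:0 Ld:2 B:0 rd:2 wr:1>
#5 ALU src=r3,r3 dispatched  <A:1 Mu:0 Ld:2 B:0 rd:1 wr:0>
#6 ALU src=r2,r6 held:RD_PORT  <A:1 Mu:0 Ld:2 B:0 rd:1 wr:0>
#7 BR src=- held:FU  <A:1 Mu:0 Ld:2 B:0 rd:1 wr:0>

issued = [0, 1, 2, 5]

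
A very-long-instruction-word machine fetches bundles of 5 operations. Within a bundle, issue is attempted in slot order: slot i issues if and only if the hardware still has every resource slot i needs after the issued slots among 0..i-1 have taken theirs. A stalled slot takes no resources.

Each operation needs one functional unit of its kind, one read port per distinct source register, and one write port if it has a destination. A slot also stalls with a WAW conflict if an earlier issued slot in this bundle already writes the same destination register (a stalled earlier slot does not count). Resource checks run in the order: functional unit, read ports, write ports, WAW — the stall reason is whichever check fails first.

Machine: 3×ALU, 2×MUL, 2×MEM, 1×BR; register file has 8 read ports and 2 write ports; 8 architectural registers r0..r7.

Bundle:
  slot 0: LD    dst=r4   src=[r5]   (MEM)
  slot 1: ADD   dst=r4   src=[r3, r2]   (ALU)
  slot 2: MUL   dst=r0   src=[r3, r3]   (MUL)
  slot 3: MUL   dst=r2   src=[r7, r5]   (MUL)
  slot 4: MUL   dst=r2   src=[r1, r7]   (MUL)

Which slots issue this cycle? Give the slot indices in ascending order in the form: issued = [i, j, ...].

slot 0 (MEM): ISSUE — free A3,Mu2,Ld1,B1 rp7 wp1
slot 1 (ALU): stall WAW — free A3,Mu2,Ld1,B1 rp7 wp1
slot 2 (MUL): ISSUE — free A3,Mu1,Ld1,B1 rp6 wp0
slot 3 (MUL): stall WR_PORT — free A3,Mu1,Ld1,B1 rp6 wp0
slot 4 (MUL): stall WR_PORT — free A3,Mu1,Ld1,B1 rp6 wp0

issued = [0, 2]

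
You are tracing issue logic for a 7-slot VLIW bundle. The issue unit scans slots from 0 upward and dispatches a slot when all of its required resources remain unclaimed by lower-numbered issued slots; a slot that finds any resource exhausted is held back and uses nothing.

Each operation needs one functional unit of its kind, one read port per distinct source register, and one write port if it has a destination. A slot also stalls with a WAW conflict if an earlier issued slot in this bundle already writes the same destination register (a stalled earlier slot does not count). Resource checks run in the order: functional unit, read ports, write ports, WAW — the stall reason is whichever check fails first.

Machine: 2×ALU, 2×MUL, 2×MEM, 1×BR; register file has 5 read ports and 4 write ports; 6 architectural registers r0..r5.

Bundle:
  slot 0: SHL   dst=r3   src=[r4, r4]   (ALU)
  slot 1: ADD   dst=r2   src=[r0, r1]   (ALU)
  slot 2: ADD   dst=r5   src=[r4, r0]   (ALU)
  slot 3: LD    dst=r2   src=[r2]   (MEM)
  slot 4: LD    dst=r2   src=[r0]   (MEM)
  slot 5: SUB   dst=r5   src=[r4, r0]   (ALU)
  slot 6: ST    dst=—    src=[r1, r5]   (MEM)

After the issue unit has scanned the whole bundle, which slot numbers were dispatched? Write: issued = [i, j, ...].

[0] ALU needs rd=1 wr=1: ok; after: ALU=1 MUL=2 MEM=2 BR=1, R=4, W=3
[1] ALU needs rd=2 wr=1: ok; after: ALU=0 MUL=2 MEM=2 BR=1, R=2, W=2
[2] ALU needs rd=2 wr=1: FU; after: ALU=0 MUL=2 MEM=2 BR=1, R=2, W=2
[3] MEM needs rd=1 wr=1: WAW; after: ALU=0 MUL=2 MEM=2 BR=1, R=2, W=2
[4] MEM needs rd=1 wr=1: WAW; after: ALU=0 MUL=2 MEM=2 BR=1, R=2, W=2
[5] ALU needs rd=2 wr=1: FU; after: ALU=0 MUL=2 MEM=2 BR=1, R=2, W=2
[6] MEM needs rd=2 wr=0: ok; after: ALU=0 MUL=2 MEM=1 BR=1, R=0, W=2

issued = [0, 1, 6]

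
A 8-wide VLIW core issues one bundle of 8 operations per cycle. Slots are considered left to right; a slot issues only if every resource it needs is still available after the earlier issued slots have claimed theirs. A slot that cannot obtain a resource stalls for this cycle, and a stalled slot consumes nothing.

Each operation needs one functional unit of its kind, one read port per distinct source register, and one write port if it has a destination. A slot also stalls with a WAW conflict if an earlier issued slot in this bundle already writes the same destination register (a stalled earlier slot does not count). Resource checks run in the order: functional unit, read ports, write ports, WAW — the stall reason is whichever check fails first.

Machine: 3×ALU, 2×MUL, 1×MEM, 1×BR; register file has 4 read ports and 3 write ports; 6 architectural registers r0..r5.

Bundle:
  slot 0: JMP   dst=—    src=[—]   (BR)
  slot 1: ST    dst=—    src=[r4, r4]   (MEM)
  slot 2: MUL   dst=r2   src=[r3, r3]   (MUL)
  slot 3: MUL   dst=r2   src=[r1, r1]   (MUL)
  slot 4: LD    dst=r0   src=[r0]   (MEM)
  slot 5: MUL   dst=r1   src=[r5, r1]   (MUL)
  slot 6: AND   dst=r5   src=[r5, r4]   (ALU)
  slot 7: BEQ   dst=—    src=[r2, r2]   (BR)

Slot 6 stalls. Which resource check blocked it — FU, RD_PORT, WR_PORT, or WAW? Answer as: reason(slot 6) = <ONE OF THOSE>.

reason(slot 6) = RD_PORT

#0 BR src=- dispatched  <A:3 Mu:2 Ld:1 B:0 rd:4 wr:3>
#1 MEM src=r4,r4 dispatched  <A:3 Mu:2 Ld:0 B:0 rd:3 wr:3>
#2 MUL src=r3,r3 dispatched  <A:3 Mu:1 Ld:0 B:0 rd:2 wr:2>
#3 MUL src=r1,r1 held:WAW  <A:3 Mu:1 Ld:0 B:0 rd:2 wr:2>
#4 MEM src=r0 held:FU  <A:3 Mu:1 Ld:0 B:0 rd:2 wr:2>
#5 MUL src=r5,r1 dispatched  <A:3 Mu:0 Ld:0 B:0 rd:0 wr:1>
#6 ALU src=r5,r4 held:RD_PORT  <A:3 Mu:0 Ld:0 B:0 rd:0 wr:1>
#7 BR src=r2,r2 held:FU  <A:3 Mu:0 Ld:0 B:0 rd:0 wr:1>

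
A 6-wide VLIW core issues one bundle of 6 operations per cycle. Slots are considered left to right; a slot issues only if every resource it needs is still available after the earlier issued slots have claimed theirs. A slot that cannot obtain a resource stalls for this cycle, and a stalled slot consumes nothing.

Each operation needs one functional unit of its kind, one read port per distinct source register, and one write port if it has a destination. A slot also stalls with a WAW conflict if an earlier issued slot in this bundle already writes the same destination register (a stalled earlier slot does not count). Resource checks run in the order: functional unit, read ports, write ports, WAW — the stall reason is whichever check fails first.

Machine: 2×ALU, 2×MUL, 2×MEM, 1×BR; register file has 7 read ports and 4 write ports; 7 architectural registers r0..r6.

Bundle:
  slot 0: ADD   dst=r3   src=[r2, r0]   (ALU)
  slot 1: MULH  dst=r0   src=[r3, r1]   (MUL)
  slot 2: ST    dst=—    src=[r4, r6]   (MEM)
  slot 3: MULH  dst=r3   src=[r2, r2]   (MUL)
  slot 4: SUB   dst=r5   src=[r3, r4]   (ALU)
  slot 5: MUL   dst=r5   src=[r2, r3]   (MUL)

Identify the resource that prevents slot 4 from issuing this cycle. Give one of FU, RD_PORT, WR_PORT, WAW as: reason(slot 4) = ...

reason(slot 4) = RD_PORT

  0. ALU→r3 ⇒ go  {1A/2Mu/2Ld/1B | 5r 3w}
  1. MUL→r0 ⇒ go  {1A/1Mu/2Ld/1B | 3r 2w}
  2. MEM ⇒ go  {1A/1Mu/1Ld/1B | 1r 2w}
  3. MUL→r3 ⇒ no(WAW)  {1A/1Mu/1Ld/1B | 1r 2w}
  4. ALU→r5 ⇒ no(RD_PORT)  {1A/1Mu/1Ld/1B | 1r 2w}
  5. MUL→r5 ⇒ no(RD_PORT)  {1A/1Mu/1Ld/1B | 1r 2w}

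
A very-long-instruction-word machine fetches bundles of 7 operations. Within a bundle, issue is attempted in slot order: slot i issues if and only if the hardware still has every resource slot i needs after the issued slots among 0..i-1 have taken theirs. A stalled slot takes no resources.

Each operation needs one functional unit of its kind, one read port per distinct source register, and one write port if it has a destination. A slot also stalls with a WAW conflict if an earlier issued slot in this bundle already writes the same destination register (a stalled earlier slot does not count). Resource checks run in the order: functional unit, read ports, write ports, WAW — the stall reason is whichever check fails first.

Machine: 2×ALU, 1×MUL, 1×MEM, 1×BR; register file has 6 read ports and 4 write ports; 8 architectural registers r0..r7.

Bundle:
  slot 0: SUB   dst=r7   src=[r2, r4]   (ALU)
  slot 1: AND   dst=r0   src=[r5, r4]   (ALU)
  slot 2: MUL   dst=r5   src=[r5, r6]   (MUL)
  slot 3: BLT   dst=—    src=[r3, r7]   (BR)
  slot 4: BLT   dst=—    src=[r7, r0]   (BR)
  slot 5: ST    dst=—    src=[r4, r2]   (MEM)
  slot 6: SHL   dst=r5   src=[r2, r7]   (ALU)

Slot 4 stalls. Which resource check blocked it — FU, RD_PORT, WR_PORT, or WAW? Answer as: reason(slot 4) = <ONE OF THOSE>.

reason(slot 4) = RD_PORT

slot 0 (ALU): ISSUE — free A1,Mu1,Ld1,B1 rp4 wp3
slot 1 (ALU): ISSUE — free A0,Mu1,Ld1,B1 rp2 wp2
slot 2 (MUL): ISSUE — free A0,Mu0,Ld1,B1 rp0 wp1
slot 3 (BR): stall RD_PORT — free A0,Mu0,Ld1,B1 rp0 wp1
slot 4 (BR): stall RD_PORT — free A0,Mu0,Ld1,B1 rp0 wp1
slot 5 (MEM): stall RD_PORT — free A0,Mu0,Ld1,B1 rp0 wp1
slot 6 (ALU): stall FU — free A0,Mu0,Ld1,B1 rp0 wp1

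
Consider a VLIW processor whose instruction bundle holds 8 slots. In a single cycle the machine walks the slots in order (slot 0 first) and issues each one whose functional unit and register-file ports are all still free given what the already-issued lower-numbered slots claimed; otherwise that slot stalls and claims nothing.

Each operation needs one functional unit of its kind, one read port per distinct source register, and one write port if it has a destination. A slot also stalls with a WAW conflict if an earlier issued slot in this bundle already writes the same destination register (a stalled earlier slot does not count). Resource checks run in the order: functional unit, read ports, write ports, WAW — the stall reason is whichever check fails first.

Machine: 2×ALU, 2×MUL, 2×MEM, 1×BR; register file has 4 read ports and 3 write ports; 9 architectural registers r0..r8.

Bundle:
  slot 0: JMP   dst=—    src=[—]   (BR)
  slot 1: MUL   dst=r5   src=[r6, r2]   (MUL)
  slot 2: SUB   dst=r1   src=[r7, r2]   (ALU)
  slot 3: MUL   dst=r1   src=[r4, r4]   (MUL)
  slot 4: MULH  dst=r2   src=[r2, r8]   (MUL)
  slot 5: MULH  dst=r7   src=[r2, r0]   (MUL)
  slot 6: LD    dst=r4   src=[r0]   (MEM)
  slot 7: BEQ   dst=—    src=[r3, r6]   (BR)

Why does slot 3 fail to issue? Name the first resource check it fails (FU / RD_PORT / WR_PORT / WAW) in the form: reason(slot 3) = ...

#0 BR src=- dispatched  <A:2 Mu:2 Ld:2 B:0 rd:4 wr:3>
#1 MUL src=r6,r2 dispatched  <A:2 Mu:1 Ld:2 B:0 rd:2 wr:2>
#2 ALU src=r7,r2 dispatched  <A:1 Mu:1 Ld:2 B:0 rd:0 wr:1>
#3 MUL src=r4,r4 held:RD_PORT  <A:1 Mu:1 Ld:2 B:0 rd:0 wr:1>
#4 MUL src=r2,r8 held:RD_PORT  <A:1 Mu:1 Ld:2 B:0 rd:0 wr:1>
#5 MUL src=r2,r0 held:RD_PORT  <A:1 Mu:1 Ld:2 B:0 rd:0 wr:1>
#6 MEM src=r0 held:RD_PORT  <A:1 Mu:1 Ld:2 B:0 rd:0 wr:1>
#7 BR src=r3,r6 held:FU  <A:1 Mu:1 Ld:2 B:0 rd:0 wr:1>

reason(slot 3) = RD_PORT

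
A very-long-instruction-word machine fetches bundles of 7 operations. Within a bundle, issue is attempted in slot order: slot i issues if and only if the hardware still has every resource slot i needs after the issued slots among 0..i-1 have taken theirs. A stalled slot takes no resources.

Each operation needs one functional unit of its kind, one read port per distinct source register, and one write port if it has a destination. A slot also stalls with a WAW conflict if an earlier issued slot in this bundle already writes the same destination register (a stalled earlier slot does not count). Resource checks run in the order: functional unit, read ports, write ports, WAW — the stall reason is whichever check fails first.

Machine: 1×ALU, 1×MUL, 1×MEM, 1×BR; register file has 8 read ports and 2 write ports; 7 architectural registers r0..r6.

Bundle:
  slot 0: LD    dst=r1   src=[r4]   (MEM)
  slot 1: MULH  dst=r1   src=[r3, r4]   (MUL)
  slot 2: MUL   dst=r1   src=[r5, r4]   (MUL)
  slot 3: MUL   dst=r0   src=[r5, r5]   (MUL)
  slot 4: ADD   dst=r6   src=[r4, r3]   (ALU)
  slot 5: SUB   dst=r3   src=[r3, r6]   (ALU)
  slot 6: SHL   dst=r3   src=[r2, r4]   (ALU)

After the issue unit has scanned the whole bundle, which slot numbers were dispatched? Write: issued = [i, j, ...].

issued = [0, 3]

  0. MEM→r1 ⇒ go  {1A/1Mu/0Ld/1B | 7r 1w}
  1. MUL→r1 ⇒ no(WAW)  {1A/1Mu/0Ld/1B | 7r 1w}
  2. MUL→r1 ⇒ no(WAW)  {1A/1Mu/0Ld/1B | 7r 1w}
  3. MUL→r0 ⇒ go  {1A/0Mu/0Ld/1B | 6r 0w}
  4. ALU→r6 ⇒ no(WR_PORT)  {1A/0Mu/0Ld/1B | 6r 0w}
  5. ALU→r3 ⇒ no(WR_PORT)  {1A/0Mu/0Ld/1B | 6r 0w}
  6. ALU→r3 ⇒ no(WR_PORT)  {1A/0Mu/0Ld/1B | 6r 0w}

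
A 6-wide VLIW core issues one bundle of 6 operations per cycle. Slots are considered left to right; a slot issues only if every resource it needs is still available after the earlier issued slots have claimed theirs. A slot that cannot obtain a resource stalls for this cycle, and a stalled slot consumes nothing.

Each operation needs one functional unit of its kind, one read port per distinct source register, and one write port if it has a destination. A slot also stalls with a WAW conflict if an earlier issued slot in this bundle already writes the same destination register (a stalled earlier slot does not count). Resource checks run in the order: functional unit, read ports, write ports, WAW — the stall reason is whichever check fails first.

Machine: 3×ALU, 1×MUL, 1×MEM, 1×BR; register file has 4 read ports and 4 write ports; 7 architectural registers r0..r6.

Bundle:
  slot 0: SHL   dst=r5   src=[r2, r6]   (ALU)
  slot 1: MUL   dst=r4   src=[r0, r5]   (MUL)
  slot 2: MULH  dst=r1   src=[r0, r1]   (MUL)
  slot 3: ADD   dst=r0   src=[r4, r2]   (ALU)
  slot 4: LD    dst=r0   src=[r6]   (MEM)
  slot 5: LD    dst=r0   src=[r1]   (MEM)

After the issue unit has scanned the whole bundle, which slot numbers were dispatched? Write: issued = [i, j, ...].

issued = [0, 1]

#0 ALU src=r2,r6 dispatched  <A:2 Mu:1 Ld:1 B:1 rd:2 wr:3>
#1 MUL src=r0,r5 dispatched  <A:2 Mu:0 Ld:1 B:1 rd:0 wr:2>
#2 MUL src=r0,r1 held:FU  <A:2 Mu:0 Ld:1 B:1 rd:0 wr:2>
#3 ALU src=r4,r2 held:RD_PORT  <A:2 Mu:0 Ld:1 B:1 rd:0 wr:2>
#4 MEM src=r6 held:RD_PORT  <A:2 Mu:0 Ld:1 B:1 rd:0 wr:2>
#5 MEM src=r1 held:RD_PORT  <A:2 Mu:0 Ld:1 B:1 rd:0 wr:2>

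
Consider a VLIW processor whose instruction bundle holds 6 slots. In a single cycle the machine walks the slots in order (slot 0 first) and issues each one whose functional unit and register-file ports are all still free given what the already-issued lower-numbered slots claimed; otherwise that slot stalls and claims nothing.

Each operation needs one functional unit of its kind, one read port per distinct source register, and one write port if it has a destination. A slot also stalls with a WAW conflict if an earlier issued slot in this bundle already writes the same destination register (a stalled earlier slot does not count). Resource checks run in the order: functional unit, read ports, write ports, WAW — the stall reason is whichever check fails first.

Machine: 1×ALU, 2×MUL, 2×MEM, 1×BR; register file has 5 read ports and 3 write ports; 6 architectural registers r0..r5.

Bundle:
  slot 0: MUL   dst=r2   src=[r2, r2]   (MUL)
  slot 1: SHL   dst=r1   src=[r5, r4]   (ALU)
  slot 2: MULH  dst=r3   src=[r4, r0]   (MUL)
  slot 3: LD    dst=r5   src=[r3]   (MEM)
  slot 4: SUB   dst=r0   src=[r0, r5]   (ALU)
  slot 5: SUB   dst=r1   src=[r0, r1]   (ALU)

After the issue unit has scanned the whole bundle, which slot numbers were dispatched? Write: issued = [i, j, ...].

#0 MUL src=r2,r2 dispatched  <A:1 Mu:1 Ld:2 B:1 rd:4 wr:2>
#1 ALU src=r5,r4 dispatched  <A:0 Mu:1 Ld:2 B:1 rd:2 wr:1>
#2 MUL src=r4,r0 dispatched  <A:0 Mu:0 Ld:2 B:1 rd:0 wr:0>
#3 MEM src=r3 held:RD_PORT  <A:0 Mu:0 Ld:2 B:1 rd:0 wr:0>
#4 ALU src=r0,r5 held:FU  <A:0 Mu:0 Ld:2 B:1 rd:0 wr:0>
#5 ALU src=r0,r1 held:FU  <A:0 Mu:0 Ld:2 B:1 rd:0 wr:0>

issued = [0, 1, 2]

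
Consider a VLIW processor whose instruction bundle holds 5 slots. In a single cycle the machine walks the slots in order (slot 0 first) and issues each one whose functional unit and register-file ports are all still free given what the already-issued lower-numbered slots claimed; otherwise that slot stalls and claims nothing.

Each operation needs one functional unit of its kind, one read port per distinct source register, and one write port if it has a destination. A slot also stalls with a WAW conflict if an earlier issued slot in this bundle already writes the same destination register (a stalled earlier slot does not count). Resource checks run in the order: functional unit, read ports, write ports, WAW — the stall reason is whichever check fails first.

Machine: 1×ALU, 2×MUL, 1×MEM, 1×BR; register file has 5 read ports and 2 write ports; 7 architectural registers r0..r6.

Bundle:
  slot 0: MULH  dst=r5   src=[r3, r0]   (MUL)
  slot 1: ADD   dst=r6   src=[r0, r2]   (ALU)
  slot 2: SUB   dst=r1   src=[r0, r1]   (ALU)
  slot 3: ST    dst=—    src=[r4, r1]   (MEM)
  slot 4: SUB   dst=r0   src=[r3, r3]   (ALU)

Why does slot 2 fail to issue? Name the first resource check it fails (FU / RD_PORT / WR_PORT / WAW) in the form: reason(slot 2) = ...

reason(slot 2) = FU

[0] MUL needs rd=2 wr=1: ok; after: ALU=1 MUL=1 MEM=1 BR=1, R=3, W=1
[1] ALU needs rd=2 wr=1: ok; after: ALU=0 MUL=1 MEM=1 BR=1, R=1, W=0
[2] ALU needs rd=2 wr=1: FU; after: ALU=0 MUL=1 MEM=1 BR=1, R=1, W=0
[3] MEM needs rd=2 wr=0: RD_PORT; after: ALU=0 MUL=1 MEM=1 BR=1, R=1, W=0
[4] ALU needs rd=1 wr=1: FU; after: ALU=0 MUL=1 MEM=1 BR=1, R=1, W=0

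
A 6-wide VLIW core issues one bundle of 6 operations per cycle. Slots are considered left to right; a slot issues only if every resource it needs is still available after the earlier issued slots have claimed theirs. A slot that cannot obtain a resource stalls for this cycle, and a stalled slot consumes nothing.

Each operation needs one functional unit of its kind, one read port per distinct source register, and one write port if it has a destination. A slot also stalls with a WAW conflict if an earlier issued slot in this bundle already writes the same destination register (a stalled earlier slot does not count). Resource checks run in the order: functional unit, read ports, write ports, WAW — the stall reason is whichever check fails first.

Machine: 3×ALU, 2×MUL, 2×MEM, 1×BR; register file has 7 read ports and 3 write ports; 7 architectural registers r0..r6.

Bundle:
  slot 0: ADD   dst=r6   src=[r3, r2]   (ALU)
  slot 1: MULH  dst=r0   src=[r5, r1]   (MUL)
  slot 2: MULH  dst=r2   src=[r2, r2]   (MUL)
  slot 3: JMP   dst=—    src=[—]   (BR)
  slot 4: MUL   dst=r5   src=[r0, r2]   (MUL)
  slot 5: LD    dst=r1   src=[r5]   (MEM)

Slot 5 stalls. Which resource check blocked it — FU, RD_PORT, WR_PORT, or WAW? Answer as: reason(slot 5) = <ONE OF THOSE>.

reason(slot 5) = WR_PORT

#0 ALU src=r3,r2 dispatched  <A:2 Mu:2 Ld:2 B:1 rd:5 wr:2>
#1 MUL src=r5,r1 dispatched  <A:2 Mu:1 Ld:2 B:1 rd:3 wr:1>
#2 MUL src=r2,r2 dispatched  <A:2 Mu:0 Ld:2 B:1 rd:2 wr:0>
#3 BR src=- dispatched  <A:2 Mu:0 Ld:2 B:0 rd:2 wr:0>
#4 MUL src=r0,r2 held:FU  <A:2 Mu:0 Ld:2 B:0 rd:2 wr:0>
#5 MEM src=r5 held:WR_PORT  <A:2 Mu:0 Ld:2 B:0 rd:2 wr:0>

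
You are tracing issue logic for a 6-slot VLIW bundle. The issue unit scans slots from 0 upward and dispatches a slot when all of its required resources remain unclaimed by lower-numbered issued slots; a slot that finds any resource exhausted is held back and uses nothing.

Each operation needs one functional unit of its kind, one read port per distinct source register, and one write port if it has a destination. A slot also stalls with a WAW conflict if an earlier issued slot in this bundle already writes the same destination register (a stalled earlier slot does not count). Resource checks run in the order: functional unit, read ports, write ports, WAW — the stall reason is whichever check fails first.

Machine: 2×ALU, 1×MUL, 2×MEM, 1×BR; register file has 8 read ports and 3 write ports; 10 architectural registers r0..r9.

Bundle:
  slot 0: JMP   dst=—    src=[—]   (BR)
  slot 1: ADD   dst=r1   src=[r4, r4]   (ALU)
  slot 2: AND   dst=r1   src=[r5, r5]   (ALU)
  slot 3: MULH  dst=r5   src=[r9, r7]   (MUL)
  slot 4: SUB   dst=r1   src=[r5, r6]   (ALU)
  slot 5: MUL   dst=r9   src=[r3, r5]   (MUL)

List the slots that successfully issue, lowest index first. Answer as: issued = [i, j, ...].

(0) want 1×BR +0rd +0wr — yes → AL2|MU1|ME2|BR0|rd8|wr3
(1) want 1×ALU +1rd +1wr — yes → AL1|MU1|ME2|BR0|rd7|wr2
(2) want 1×ALU +1rd +1wr — WAW → AL1|MU1|ME2|BR0|rd7|wr2
(3) want 1×MUL +2rd +1wr — yes → AL1|MU0|ME2|BR0|rd5|wr1
(4) want 1×ALU +2rd +1wr — WAW → AL1|MU0|ME2|BR0|rd5|wr1
(5) want 1×MUL +2rd +1wr — FU → AL1|MU0|ME2|BR0|rd5|wr1

issued = [0, 1, 3]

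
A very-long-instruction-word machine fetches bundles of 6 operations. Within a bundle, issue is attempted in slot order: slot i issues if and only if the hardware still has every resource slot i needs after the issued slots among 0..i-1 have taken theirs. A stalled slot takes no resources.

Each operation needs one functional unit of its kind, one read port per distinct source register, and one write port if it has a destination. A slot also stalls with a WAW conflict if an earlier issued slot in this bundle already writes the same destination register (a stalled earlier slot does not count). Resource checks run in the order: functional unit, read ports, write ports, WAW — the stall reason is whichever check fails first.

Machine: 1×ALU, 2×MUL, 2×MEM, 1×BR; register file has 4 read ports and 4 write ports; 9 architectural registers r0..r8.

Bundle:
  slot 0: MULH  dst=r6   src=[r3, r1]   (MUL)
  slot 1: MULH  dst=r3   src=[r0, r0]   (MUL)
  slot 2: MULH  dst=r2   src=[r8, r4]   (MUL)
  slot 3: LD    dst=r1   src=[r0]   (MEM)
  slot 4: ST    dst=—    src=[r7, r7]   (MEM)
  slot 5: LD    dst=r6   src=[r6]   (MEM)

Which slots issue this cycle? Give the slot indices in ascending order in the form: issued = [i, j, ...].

#0 MUL src=r3,r1 dispatched  <A:1 Mu:1 Ld:2 B:1 rd:2 wr:3>
#1 MUL src=r0,r0 dispatched  <A:1 Mu:0 Ld:2 B:1 rd:1 wr:2>
#2 MUL src=r8,r4 held:FU  <A:1 Mu:0 Ld:2 B:1 rd:1 wr:2>
#3 MEM src=r0 dispatched  <A:1 Mu:0 Ld:1 B:1 rd:0 wr:1>
#4 MEM src=r7,r7 held:RD_PORT  <A:1 Mu:0 Ld:1 B:1 rd:0 wr:1>
#5 MEM src=r6 held:RD_PORT  <A:1 Mu:0 Ld:1 B:1 rd:0 wr:1>

issued = [0, 1, 3]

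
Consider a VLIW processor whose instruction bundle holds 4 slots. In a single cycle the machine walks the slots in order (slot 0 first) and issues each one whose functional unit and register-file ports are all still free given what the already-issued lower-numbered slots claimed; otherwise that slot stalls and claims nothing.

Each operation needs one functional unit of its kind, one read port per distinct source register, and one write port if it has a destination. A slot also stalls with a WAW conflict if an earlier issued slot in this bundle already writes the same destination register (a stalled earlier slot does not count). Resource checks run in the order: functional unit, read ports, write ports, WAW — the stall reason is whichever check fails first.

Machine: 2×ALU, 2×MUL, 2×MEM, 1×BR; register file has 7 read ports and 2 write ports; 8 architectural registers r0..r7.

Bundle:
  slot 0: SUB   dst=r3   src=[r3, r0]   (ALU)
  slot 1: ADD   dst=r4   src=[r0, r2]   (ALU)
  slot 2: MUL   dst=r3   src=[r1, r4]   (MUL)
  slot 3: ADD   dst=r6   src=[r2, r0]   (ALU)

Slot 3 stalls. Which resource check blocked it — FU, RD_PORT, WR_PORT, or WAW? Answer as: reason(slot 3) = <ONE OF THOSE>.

reason(slot 3) = FU

slot 0 (ALU): ISSUE — free A1,Mu2,Ld2,B1 rp5 wp1
slot 1 (ALU): ISSUE — free A0,Mu2,Ld2,B1 rp3 wp0
slot 2 (MUL): stall WR_PORT — free A0,Mu2,Ld2,B1 rp3 wp0
slot 3 (ALU): stall FU — free A0,Mu2,Ld2,B1 rp3 wp0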